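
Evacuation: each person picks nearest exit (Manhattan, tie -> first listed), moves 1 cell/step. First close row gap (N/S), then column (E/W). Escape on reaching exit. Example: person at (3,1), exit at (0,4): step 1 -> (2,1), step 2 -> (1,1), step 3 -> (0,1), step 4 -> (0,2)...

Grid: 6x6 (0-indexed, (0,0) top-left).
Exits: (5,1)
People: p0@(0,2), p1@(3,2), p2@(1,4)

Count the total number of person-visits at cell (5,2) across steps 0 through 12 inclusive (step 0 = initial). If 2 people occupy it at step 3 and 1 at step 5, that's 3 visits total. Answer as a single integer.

Step 0: p0@(0,2) p1@(3,2) p2@(1,4) -> at (5,2): 0 [-], cum=0
Step 1: p0@(1,2) p1@(4,2) p2@(2,4) -> at (5,2): 0 [-], cum=0
Step 2: p0@(2,2) p1@(5,2) p2@(3,4) -> at (5,2): 1 [p1], cum=1
Step 3: p0@(3,2) p1@ESC p2@(4,4) -> at (5,2): 0 [-], cum=1
Step 4: p0@(4,2) p1@ESC p2@(5,4) -> at (5,2): 0 [-], cum=1
Step 5: p0@(5,2) p1@ESC p2@(5,3) -> at (5,2): 1 [p0], cum=2
Step 6: p0@ESC p1@ESC p2@(5,2) -> at (5,2): 1 [p2], cum=3
Step 7: p0@ESC p1@ESC p2@ESC -> at (5,2): 0 [-], cum=3
Total visits = 3

Answer: 3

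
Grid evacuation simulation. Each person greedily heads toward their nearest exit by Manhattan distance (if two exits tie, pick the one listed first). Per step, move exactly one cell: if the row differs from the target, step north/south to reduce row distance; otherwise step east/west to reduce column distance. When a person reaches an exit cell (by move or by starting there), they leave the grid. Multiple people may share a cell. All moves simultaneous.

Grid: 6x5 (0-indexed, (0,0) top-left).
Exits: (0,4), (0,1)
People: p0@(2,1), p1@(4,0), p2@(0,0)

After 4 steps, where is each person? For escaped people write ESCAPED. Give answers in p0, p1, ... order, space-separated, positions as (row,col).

Step 1: p0:(2,1)->(1,1) | p1:(4,0)->(3,0) | p2:(0,0)->(0,1)->EXIT
Step 2: p0:(1,1)->(0,1)->EXIT | p1:(3,0)->(2,0) | p2:escaped
Step 3: p0:escaped | p1:(2,0)->(1,0) | p2:escaped
Step 4: p0:escaped | p1:(1,0)->(0,0) | p2:escaped

ESCAPED (0,0) ESCAPED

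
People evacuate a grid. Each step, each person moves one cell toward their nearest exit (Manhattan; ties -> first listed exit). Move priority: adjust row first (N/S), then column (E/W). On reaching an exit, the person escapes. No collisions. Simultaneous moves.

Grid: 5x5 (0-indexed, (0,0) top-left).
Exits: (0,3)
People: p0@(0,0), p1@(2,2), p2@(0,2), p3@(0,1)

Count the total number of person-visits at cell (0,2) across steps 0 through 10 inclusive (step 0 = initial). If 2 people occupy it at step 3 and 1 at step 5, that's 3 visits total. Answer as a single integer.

Answer: 4

Derivation:
Step 0: p0@(0,0) p1@(2,2) p2@(0,2) p3@(0,1) -> at (0,2): 1 [p2], cum=1
Step 1: p0@(0,1) p1@(1,2) p2@ESC p3@(0,2) -> at (0,2): 1 [p3], cum=2
Step 2: p0@(0,2) p1@(0,2) p2@ESC p3@ESC -> at (0,2): 2 [p0,p1], cum=4
Step 3: p0@ESC p1@ESC p2@ESC p3@ESC -> at (0,2): 0 [-], cum=4
Total visits = 4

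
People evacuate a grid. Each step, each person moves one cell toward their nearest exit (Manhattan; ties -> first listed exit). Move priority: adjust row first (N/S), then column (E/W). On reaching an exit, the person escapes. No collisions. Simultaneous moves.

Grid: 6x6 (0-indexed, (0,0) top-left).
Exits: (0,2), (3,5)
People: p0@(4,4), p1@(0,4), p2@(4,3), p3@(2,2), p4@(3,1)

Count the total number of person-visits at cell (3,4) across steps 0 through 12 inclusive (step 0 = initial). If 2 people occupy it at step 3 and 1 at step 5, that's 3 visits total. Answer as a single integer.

Step 0: p0@(4,4) p1@(0,4) p2@(4,3) p3@(2,2) p4@(3,1) -> at (3,4): 0 [-], cum=0
Step 1: p0@(3,4) p1@(0,3) p2@(3,3) p3@(1,2) p4@(2,1) -> at (3,4): 1 [p0], cum=1
Step 2: p0@ESC p1@ESC p2@(3,4) p3@ESC p4@(1,1) -> at (3,4): 1 [p2], cum=2
Step 3: p0@ESC p1@ESC p2@ESC p3@ESC p4@(0,1) -> at (3,4): 0 [-], cum=2
Step 4: p0@ESC p1@ESC p2@ESC p3@ESC p4@ESC -> at (3,4): 0 [-], cum=2
Total visits = 2

Answer: 2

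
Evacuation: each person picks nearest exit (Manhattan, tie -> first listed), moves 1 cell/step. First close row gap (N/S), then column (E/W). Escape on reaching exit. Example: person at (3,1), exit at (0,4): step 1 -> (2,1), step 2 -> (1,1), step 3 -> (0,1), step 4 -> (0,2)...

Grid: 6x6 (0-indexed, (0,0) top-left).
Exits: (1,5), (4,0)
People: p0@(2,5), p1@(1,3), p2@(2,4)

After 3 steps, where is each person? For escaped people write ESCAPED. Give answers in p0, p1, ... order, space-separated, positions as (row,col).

Step 1: p0:(2,5)->(1,5)->EXIT | p1:(1,3)->(1,4) | p2:(2,4)->(1,4)
Step 2: p0:escaped | p1:(1,4)->(1,5)->EXIT | p2:(1,4)->(1,5)->EXIT

ESCAPED ESCAPED ESCAPED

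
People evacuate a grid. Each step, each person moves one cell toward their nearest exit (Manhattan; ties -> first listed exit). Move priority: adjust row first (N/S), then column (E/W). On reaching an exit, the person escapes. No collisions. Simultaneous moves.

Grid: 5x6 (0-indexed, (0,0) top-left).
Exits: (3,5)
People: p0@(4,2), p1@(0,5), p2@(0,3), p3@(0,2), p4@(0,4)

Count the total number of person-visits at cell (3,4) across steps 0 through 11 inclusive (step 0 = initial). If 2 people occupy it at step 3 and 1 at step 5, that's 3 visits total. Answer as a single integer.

Answer: 4

Derivation:
Step 0: p0@(4,2) p1@(0,5) p2@(0,3) p3@(0,2) p4@(0,4) -> at (3,4): 0 [-], cum=0
Step 1: p0@(3,2) p1@(1,5) p2@(1,3) p3@(1,2) p4@(1,4) -> at (3,4): 0 [-], cum=0
Step 2: p0@(3,3) p1@(2,5) p2@(2,3) p3@(2,2) p4@(2,4) -> at (3,4): 0 [-], cum=0
Step 3: p0@(3,4) p1@ESC p2@(3,3) p3@(3,2) p4@(3,4) -> at (3,4): 2 [p0,p4], cum=2
Step 4: p0@ESC p1@ESC p2@(3,4) p3@(3,3) p4@ESC -> at (3,4): 1 [p2], cum=3
Step 5: p0@ESC p1@ESC p2@ESC p3@(3,4) p4@ESC -> at (3,4): 1 [p3], cum=4
Step 6: p0@ESC p1@ESC p2@ESC p3@ESC p4@ESC -> at (3,4): 0 [-], cum=4
Total visits = 4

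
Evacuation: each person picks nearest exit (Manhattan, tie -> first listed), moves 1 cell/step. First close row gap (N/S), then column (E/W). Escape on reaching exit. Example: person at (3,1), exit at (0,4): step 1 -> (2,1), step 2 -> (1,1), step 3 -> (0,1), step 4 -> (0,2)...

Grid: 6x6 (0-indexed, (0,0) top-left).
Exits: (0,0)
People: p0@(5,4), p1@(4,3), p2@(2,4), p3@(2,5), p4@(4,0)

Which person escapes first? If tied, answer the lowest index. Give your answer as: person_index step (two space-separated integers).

Step 1: p0:(5,4)->(4,4) | p1:(4,3)->(3,3) | p2:(2,4)->(1,4) | p3:(2,5)->(1,5) | p4:(4,0)->(3,0)
Step 2: p0:(4,4)->(3,4) | p1:(3,3)->(2,3) | p2:(1,4)->(0,4) | p3:(1,5)->(0,5) | p4:(3,0)->(2,0)
Step 3: p0:(3,4)->(2,4) | p1:(2,3)->(1,3) | p2:(0,4)->(0,3) | p3:(0,5)->(0,4) | p4:(2,0)->(1,0)
Step 4: p0:(2,4)->(1,4) | p1:(1,3)->(0,3) | p2:(0,3)->(0,2) | p3:(0,4)->(0,3) | p4:(1,0)->(0,0)->EXIT
Step 5: p0:(1,4)->(0,4) | p1:(0,3)->(0,2) | p2:(0,2)->(0,1) | p3:(0,3)->(0,2) | p4:escaped
Step 6: p0:(0,4)->(0,3) | p1:(0,2)->(0,1) | p2:(0,1)->(0,0)->EXIT | p3:(0,2)->(0,1) | p4:escaped
Step 7: p0:(0,3)->(0,2) | p1:(0,1)->(0,0)->EXIT | p2:escaped | p3:(0,1)->(0,0)->EXIT | p4:escaped
Step 8: p0:(0,2)->(0,1) | p1:escaped | p2:escaped | p3:escaped | p4:escaped
Step 9: p0:(0,1)->(0,0)->EXIT | p1:escaped | p2:escaped | p3:escaped | p4:escaped
Exit steps: [9, 7, 6, 7, 4]
First to escape: p4 at step 4

Answer: 4 4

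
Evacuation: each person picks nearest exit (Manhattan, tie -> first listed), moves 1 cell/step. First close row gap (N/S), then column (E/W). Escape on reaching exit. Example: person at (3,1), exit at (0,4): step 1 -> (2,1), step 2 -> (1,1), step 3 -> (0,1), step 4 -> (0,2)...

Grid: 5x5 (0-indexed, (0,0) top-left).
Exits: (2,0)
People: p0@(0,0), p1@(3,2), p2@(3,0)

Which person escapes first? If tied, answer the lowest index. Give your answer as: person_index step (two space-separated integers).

Step 1: p0:(0,0)->(1,0) | p1:(3,2)->(2,2) | p2:(3,0)->(2,0)->EXIT
Step 2: p0:(1,0)->(2,0)->EXIT | p1:(2,2)->(2,1) | p2:escaped
Step 3: p0:escaped | p1:(2,1)->(2,0)->EXIT | p2:escaped
Exit steps: [2, 3, 1]
First to escape: p2 at step 1

Answer: 2 1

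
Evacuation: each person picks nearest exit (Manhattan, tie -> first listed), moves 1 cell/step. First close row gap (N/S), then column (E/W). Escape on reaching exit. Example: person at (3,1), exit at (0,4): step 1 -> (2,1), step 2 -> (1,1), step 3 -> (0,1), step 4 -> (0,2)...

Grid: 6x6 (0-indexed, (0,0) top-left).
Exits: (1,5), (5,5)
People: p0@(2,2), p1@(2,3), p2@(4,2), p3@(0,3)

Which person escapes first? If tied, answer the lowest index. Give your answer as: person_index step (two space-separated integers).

Step 1: p0:(2,2)->(1,2) | p1:(2,3)->(1,3) | p2:(4,2)->(5,2) | p3:(0,3)->(1,3)
Step 2: p0:(1,2)->(1,3) | p1:(1,3)->(1,4) | p2:(5,2)->(5,3) | p3:(1,3)->(1,4)
Step 3: p0:(1,3)->(1,4) | p1:(1,4)->(1,5)->EXIT | p2:(5,3)->(5,4) | p3:(1,4)->(1,5)->EXIT
Step 4: p0:(1,4)->(1,5)->EXIT | p1:escaped | p2:(5,4)->(5,5)->EXIT | p3:escaped
Exit steps: [4, 3, 4, 3]
First to escape: p1 at step 3

Answer: 1 3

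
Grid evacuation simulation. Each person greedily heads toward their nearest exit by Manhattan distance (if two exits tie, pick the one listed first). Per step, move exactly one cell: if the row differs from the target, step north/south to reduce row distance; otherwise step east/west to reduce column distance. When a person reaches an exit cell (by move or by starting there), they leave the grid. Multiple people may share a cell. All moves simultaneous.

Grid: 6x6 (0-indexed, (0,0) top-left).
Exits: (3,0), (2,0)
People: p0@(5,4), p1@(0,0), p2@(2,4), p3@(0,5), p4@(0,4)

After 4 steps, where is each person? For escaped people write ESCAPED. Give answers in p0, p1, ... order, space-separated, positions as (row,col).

Step 1: p0:(5,4)->(4,4) | p1:(0,0)->(1,0) | p2:(2,4)->(2,3) | p3:(0,5)->(1,5) | p4:(0,4)->(1,4)
Step 2: p0:(4,4)->(3,4) | p1:(1,0)->(2,0)->EXIT | p2:(2,3)->(2,2) | p3:(1,5)->(2,5) | p4:(1,4)->(2,4)
Step 3: p0:(3,4)->(3,3) | p1:escaped | p2:(2,2)->(2,1) | p3:(2,5)->(2,4) | p4:(2,4)->(2,3)
Step 4: p0:(3,3)->(3,2) | p1:escaped | p2:(2,1)->(2,0)->EXIT | p3:(2,4)->(2,3) | p4:(2,3)->(2,2)

(3,2) ESCAPED ESCAPED (2,3) (2,2)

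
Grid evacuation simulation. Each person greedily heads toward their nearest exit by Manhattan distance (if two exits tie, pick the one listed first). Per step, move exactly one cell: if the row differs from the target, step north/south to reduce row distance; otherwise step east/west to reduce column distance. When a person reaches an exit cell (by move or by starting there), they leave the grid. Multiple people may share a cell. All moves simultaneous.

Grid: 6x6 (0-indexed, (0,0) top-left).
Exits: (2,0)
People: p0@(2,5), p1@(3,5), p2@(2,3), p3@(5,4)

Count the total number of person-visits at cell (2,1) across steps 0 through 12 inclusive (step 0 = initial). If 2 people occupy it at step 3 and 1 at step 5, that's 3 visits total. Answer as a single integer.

Step 0: p0@(2,5) p1@(3,5) p2@(2,3) p3@(5,4) -> at (2,1): 0 [-], cum=0
Step 1: p0@(2,4) p1@(2,5) p2@(2,2) p3@(4,4) -> at (2,1): 0 [-], cum=0
Step 2: p0@(2,3) p1@(2,4) p2@(2,1) p3@(3,4) -> at (2,1): 1 [p2], cum=1
Step 3: p0@(2,2) p1@(2,3) p2@ESC p3@(2,4) -> at (2,1): 0 [-], cum=1
Step 4: p0@(2,1) p1@(2,2) p2@ESC p3@(2,3) -> at (2,1): 1 [p0], cum=2
Step 5: p0@ESC p1@(2,1) p2@ESC p3@(2,2) -> at (2,1): 1 [p1], cum=3
Step 6: p0@ESC p1@ESC p2@ESC p3@(2,1) -> at (2,1): 1 [p3], cum=4
Step 7: p0@ESC p1@ESC p2@ESC p3@ESC -> at (2,1): 0 [-], cum=4
Total visits = 4

Answer: 4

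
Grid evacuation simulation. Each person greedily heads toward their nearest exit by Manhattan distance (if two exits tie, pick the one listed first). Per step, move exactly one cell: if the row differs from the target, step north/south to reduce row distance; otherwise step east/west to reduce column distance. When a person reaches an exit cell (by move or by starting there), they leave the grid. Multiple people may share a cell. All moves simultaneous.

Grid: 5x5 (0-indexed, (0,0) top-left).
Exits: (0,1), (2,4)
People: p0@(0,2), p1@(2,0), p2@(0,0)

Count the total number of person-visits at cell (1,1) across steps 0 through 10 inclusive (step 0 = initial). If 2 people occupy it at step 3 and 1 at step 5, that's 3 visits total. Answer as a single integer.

Answer: 0

Derivation:
Step 0: p0@(0,2) p1@(2,0) p2@(0,0) -> at (1,1): 0 [-], cum=0
Step 1: p0@ESC p1@(1,0) p2@ESC -> at (1,1): 0 [-], cum=0
Step 2: p0@ESC p1@(0,0) p2@ESC -> at (1,1): 0 [-], cum=0
Step 3: p0@ESC p1@ESC p2@ESC -> at (1,1): 0 [-], cum=0
Total visits = 0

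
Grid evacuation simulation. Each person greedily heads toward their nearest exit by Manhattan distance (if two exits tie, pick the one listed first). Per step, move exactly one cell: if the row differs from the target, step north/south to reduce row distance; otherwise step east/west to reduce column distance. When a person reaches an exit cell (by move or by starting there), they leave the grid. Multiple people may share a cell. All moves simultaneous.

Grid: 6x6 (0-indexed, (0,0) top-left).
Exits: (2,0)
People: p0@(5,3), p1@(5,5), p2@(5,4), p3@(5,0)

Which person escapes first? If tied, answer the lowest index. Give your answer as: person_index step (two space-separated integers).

Step 1: p0:(5,3)->(4,3) | p1:(5,5)->(4,5) | p2:(5,4)->(4,4) | p3:(5,0)->(4,0)
Step 2: p0:(4,3)->(3,3) | p1:(4,5)->(3,5) | p2:(4,4)->(3,4) | p3:(4,0)->(3,0)
Step 3: p0:(3,3)->(2,3) | p1:(3,5)->(2,5) | p2:(3,4)->(2,4) | p3:(3,0)->(2,0)->EXIT
Step 4: p0:(2,3)->(2,2) | p1:(2,5)->(2,4) | p2:(2,4)->(2,3) | p3:escaped
Step 5: p0:(2,2)->(2,1) | p1:(2,4)->(2,3) | p2:(2,3)->(2,2) | p3:escaped
Step 6: p0:(2,1)->(2,0)->EXIT | p1:(2,3)->(2,2) | p2:(2,2)->(2,1) | p3:escaped
Step 7: p0:escaped | p1:(2,2)->(2,1) | p2:(2,1)->(2,0)->EXIT | p3:escaped
Step 8: p0:escaped | p1:(2,1)->(2,0)->EXIT | p2:escaped | p3:escaped
Exit steps: [6, 8, 7, 3]
First to escape: p3 at step 3

Answer: 3 3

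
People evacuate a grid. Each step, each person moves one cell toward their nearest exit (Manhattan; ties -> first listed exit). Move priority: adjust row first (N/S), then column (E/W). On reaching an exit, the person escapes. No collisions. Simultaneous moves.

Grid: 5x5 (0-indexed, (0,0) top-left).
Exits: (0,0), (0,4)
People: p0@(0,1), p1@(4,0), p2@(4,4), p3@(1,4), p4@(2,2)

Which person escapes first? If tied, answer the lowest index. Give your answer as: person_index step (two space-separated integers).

Answer: 0 1

Derivation:
Step 1: p0:(0,1)->(0,0)->EXIT | p1:(4,0)->(3,0) | p2:(4,4)->(3,4) | p3:(1,4)->(0,4)->EXIT | p4:(2,2)->(1,2)
Step 2: p0:escaped | p1:(3,0)->(2,0) | p2:(3,4)->(2,4) | p3:escaped | p4:(1,2)->(0,2)
Step 3: p0:escaped | p1:(2,0)->(1,0) | p2:(2,4)->(1,4) | p3:escaped | p4:(0,2)->(0,1)
Step 4: p0:escaped | p1:(1,0)->(0,0)->EXIT | p2:(1,4)->(0,4)->EXIT | p3:escaped | p4:(0,1)->(0,0)->EXIT
Exit steps: [1, 4, 4, 1, 4]
First to escape: p0 at step 1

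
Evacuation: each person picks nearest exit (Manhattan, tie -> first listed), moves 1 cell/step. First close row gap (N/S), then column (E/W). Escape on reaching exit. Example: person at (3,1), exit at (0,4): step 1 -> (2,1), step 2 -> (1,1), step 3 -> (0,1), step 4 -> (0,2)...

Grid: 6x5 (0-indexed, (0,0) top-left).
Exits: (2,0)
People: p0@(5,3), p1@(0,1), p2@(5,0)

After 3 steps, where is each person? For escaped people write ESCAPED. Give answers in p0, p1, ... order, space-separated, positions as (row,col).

Step 1: p0:(5,3)->(4,3) | p1:(0,1)->(1,1) | p2:(5,0)->(4,0)
Step 2: p0:(4,3)->(3,3) | p1:(1,1)->(2,1) | p2:(4,0)->(3,0)
Step 3: p0:(3,3)->(2,3) | p1:(2,1)->(2,0)->EXIT | p2:(3,0)->(2,0)->EXIT

(2,3) ESCAPED ESCAPED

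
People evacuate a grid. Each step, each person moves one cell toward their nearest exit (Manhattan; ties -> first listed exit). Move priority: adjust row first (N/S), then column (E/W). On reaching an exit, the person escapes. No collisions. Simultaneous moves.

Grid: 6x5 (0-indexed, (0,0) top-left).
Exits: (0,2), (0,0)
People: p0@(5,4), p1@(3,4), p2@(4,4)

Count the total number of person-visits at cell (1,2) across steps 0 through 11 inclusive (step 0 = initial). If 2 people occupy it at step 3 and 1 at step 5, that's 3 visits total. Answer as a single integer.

Answer: 0

Derivation:
Step 0: p0@(5,4) p1@(3,4) p2@(4,4) -> at (1,2): 0 [-], cum=0
Step 1: p0@(4,4) p1@(2,4) p2@(3,4) -> at (1,2): 0 [-], cum=0
Step 2: p0@(3,4) p1@(1,4) p2@(2,4) -> at (1,2): 0 [-], cum=0
Step 3: p0@(2,4) p1@(0,4) p2@(1,4) -> at (1,2): 0 [-], cum=0
Step 4: p0@(1,4) p1@(0,3) p2@(0,4) -> at (1,2): 0 [-], cum=0
Step 5: p0@(0,4) p1@ESC p2@(0,3) -> at (1,2): 0 [-], cum=0
Step 6: p0@(0,3) p1@ESC p2@ESC -> at (1,2): 0 [-], cum=0
Step 7: p0@ESC p1@ESC p2@ESC -> at (1,2): 0 [-], cum=0
Total visits = 0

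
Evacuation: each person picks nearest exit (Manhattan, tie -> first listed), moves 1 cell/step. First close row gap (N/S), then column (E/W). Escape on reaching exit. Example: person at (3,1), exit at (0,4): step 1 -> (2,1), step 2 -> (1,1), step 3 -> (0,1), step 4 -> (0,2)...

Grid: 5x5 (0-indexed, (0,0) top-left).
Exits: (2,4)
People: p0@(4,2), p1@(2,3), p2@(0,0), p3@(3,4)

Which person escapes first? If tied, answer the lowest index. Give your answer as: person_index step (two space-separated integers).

Step 1: p0:(4,2)->(3,2) | p1:(2,3)->(2,4)->EXIT | p2:(0,0)->(1,0) | p3:(3,4)->(2,4)->EXIT
Step 2: p0:(3,2)->(2,2) | p1:escaped | p2:(1,0)->(2,0) | p3:escaped
Step 3: p0:(2,2)->(2,3) | p1:escaped | p2:(2,0)->(2,1) | p3:escaped
Step 4: p0:(2,3)->(2,4)->EXIT | p1:escaped | p2:(2,1)->(2,2) | p3:escaped
Step 5: p0:escaped | p1:escaped | p2:(2,2)->(2,3) | p3:escaped
Step 6: p0:escaped | p1:escaped | p2:(2,3)->(2,4)->EXIT | p3:escaped
Exit steps: [4, 1, 6, 1]
First to escape: p1 at step 1

Answer: 1 1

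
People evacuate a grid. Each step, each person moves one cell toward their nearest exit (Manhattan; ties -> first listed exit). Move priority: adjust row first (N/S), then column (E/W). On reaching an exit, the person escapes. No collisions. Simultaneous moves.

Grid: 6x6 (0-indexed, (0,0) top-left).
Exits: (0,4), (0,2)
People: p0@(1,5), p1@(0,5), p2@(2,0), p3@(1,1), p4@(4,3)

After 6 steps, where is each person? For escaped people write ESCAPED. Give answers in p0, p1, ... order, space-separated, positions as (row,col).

Step 1: p0:(1,5)->(0,5) | p1:(0,5)->(0,4)->EXIT | p2:(2,0)->(1,0) | p3:(1,1)->(0,1) | p4:(4,3)->(3,3)
Step 2: p0:(0,5)->(0,4)->EXIT | p1:escaped | p2:(1,0)->(0,0) | p3:(0,1)->(0,2)->EXIT | p4:(3,3)->(2,3)
Step 3: p0:escaped | p1:escaped | p2:(0,0)->(0,1) | p3:escaped | p4:(2,3)->(1,3)
Step 4: p0:escaped | p1:escaped | p2:(0,1)->(0,2)->EXIT | p3:escaped | p4:(1,3)->(0,3)
Step 5: p0:escaped | p1:escaped | p2:escaped | p3:escaped | p4:(0,3)->(0,4)->EXIT

ESCAPED ESCAPED ESCAPED ESCAPED ESCAPED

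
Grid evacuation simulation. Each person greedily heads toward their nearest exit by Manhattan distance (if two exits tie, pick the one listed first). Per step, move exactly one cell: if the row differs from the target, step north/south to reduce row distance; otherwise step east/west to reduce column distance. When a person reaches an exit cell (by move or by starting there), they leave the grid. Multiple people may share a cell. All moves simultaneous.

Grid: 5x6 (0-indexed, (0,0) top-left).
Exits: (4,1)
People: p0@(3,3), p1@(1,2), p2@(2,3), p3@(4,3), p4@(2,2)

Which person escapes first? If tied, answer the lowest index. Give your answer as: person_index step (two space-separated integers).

Step 1: p0:(3,3)->(4,3) | p1:(1,2)->(2,2) | p2:(2,3)->(3,3) | p3:(4,3)->(4,2) | p4:(2,2)->(3,2)
Step 2: p0:(4,3)->(4,2) | p1:(2,2)->(3,2) | p2:(3,3)->(4,3) | p3:(4,2)->(4,1)->EXIT | p4:(3,2)->(4,2)
Step 3: p0:(4,2)->(4,1)->EXIT | p1:(3,2)->(4,2) | p2:(4,3)->(4,2) | p3:escaped | p4:(4,2)->(4,1)->EXIT
Step 4: p0:escaped | p1:(4,2)->(4,1)->EXIT | p2:(4,2)->(4,1)->EXIT | p3:escaped | p4:escaped
Exit steps: [3, 4, 4, 2, 3]
First to escape: p3 at step 2

Answer: 3 2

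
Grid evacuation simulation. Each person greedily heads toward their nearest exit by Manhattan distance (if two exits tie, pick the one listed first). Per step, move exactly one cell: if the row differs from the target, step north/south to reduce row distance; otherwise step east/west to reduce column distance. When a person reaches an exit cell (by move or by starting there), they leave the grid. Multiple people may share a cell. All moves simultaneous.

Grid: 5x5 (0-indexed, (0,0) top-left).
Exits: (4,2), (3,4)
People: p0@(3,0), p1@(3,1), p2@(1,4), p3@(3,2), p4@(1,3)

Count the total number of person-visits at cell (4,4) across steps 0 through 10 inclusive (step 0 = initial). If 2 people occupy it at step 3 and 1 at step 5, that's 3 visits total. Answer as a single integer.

Answer: 0

Derivation:
Step 0: p0@(3,0) p1@(3,1) p2@(1,4) p3@(3,2) p4@(1,3) -> at (4,4): 0 [-], cum=0
Step 1: p0@(4,0) p1@(4,1) p2@(2,4) p3@ESC p4@(2,3) -> at (4,4): 0 [-], cum=0
Step 2: p0@(4,1) p1@ESC p2@ESC p3@ESC p4@(3,3) -> at (4,4): 0 [-], cum=0
Step 3: p0@ESC p1@ESC p2@ESC p3@ESC p4@ESC -> at (4,4): 0 [-], cum=0
Total visits = 0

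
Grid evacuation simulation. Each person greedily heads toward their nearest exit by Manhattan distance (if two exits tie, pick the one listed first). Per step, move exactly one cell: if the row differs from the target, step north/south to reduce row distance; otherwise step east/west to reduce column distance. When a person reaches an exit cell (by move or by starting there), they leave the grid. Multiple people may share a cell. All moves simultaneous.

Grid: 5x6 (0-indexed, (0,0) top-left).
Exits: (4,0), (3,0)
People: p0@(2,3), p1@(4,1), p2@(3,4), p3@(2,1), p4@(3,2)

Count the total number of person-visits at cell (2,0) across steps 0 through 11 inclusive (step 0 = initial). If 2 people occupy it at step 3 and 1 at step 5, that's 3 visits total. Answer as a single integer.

Step 0: p0@(2,3) p1@(4,1) p2@(3,4) p3@(2,1) p4@(3,2) -> at (2,0): 0 [-], cum=0
Step 1: p0@(3,3) p1@ESC p2@(3,3) p3@(3,1) p4@(3,1) -> at (2,0): 0 [-], cum=0
Step 2: p0@(3,2) p1@ESC p2@(3,2) p3@ESC p4@ESC -> at (2,0): 0 [-], cum=0
Step 3: p0@(3,1) p1@ESC p2@(3,1) p3@ESC p4@ESC -> at (2,0): 0 [-], cum=0
Step 4: p0@ESC p1@ESC p2@ESC p3@ESC p4@ESC -> at (2,0): 0 [-], cum=0
Total visits = 0

Answer: 0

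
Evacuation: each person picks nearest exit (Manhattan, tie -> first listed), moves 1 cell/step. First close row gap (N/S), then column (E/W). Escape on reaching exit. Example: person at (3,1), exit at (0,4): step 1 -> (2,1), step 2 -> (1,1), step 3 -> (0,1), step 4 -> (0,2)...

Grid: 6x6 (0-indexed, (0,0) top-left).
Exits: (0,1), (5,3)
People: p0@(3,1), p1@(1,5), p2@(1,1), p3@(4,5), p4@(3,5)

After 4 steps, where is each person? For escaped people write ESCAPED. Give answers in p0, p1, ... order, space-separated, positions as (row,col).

Step 1: p0:(3,1)->(2,1) | p1:(1,5)->(0,5) | p2:(1,1)->(0,1)->EXIT | p3:(4,5)->(5,5) | p4:(3,5)->(4,5)
Step 2: p0:(2,1)->(1,1) | p1:(0,5)->(0,4) | p2:escaped | p3:(5,5)->(5,4) | p4:(4,5)->(5,5)
Step 3: p0:(1,1)->(0,1)->EXIT | p1:(0,4)->(0,3) | p2:escaped | p3:(5,4)->(5,3)->EXIT | p4:(5,5)->(5,4)
Step 4: p0:escaped | p1:(0,3)->(0,2) | p2:escaped | p3:escaped | p4:(5,4)->(5,3)->EXIT

ESCAPED (0,2) ESCAPED ESCAPED ESCAPED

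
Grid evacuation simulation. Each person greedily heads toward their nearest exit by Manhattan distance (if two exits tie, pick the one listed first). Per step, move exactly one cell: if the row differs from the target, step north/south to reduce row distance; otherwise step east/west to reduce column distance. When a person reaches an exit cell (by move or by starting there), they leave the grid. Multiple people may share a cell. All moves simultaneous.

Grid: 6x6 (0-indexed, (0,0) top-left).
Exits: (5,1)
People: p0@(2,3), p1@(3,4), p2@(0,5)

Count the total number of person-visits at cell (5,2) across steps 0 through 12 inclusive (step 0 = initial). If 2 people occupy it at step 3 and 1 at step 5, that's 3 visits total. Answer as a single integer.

Answer: 3

Derivation:
Step 0: p0@(2,3) p1@(3,4) p2@(0,5) -> at (5,2): 0 [-], cum=0
Step 1: p0@(3,3) p1@(4,4) p2@(1,5) -> at (5,2): 0 [-], cum=0
Step 2: p0@(4,3) p1@(5,4) p2@(2,5) -> at (5,2): 0 [-], cum=0
Step 3: p0@(5,3) p1@(5,3) p2@(3,5) -> at (5,2): 0 [-], cum=0
Step 4: p0@(5,2) p1@(5,2) p2@(4,5) -> at (5,2): 2 [p0,p1], cum=2
Step 5: p0@ESC p1@ESC p2@(5,5) -> at (5,2): 0 [-], cum=2
Step 6: p0@ESC p1@ESC p2@(5,4) -> at (5,2): 0 [-], cum=2
Step 7: p0@ESC p1@ESC p2@(5,3) -> at (5,2): 0 [-], cum=2
Step 8: p0@ESC p1@ESC p2@(5,2) -> at (5,2): 1 [p2], cum=3
Step 9: p0@ESC p1@ESC p2@ESC -> at (5,2): 0 [-], cum=3
Total visits = 3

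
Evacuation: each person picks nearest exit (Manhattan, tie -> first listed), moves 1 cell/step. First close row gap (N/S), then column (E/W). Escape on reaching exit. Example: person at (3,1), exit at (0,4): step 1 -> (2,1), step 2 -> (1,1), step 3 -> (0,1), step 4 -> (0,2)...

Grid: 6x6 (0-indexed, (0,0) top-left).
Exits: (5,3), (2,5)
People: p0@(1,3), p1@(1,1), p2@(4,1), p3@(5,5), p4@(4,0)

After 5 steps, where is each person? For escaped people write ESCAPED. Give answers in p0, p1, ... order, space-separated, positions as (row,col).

Step 1: p0:(1,3)->(2,3) | p1:(1,1)->(2,1) | p2:(4,1)->(5,1) | p3:(5,5)->(5,4) | p4:(4,0)->(5,0)
Step 2: p0:(2,3)->(2,4) | p1:(2,1)->(2,2) | p2:(5,1)->(5,2) | p3:(5,4)->(5,3)->EXIT | p4:(5,0)->(5,1)
Step 3: p0:(2,4)->(2,5)->EXIT | p1:(2,2)->(2,3) | p2:(5,2)->(5,3)->EXIT | p3:escaped | p4:(5,1)->(5,2)
Step 4: p0:escaped | p1:(2,3)->(2,4) | p2:escaped | p3:escaped | p4:(5,2)->(5,3)->EXIT
Step 5: p0:escaped | p1:(2,4)->(2,5)->EXIT | p2:escaped | p3:escaped | p4:escaped

ESCAPED ESCAPED ESCAPED ESCAPED ESCAPED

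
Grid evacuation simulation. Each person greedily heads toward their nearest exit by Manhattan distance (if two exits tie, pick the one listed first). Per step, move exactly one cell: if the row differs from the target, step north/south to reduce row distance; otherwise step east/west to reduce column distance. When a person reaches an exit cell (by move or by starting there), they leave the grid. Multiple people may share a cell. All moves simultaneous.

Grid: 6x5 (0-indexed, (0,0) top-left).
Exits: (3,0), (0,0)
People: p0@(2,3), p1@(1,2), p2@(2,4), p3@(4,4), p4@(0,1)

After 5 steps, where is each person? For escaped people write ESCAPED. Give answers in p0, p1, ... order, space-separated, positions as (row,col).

Step 1: p0:(2,3)->(3,3) | p1:(1,2)->(0,2) | p2:(2,4)->(3,4) | p3:(4,4)->(3,4) | p4:(0,1)->(0,0)->EXIT
Step 2: p0:(3,3)->(3,2) | p1:(0,2)->(0,1) | p2:(3,4)->(3,3) | p3:(3,4)->(3,3) | p4:escaped
Step 3: p0:(3,2)->(3,1) | p1:(0,1)->(0,0)->EXIT | p2:(3,3)->(3,2) | p3:(3,3)->(3,2) | p4:escaped
Step 4: p0:(3,1)->(3,0)->EXIT | p1:escaped | p2:(3,2)->(3,1) | p3:(3,2)->(3,1) | p4:escaped
Step 5: p0:escaped | p1:escaped | p2:(3,1)->(3,0)->EXIT | p3:(3,1)->(3,0)->EXIT | p4:escaped

ESCAPED ESCAPED ESCAPED ESCAPED ESCAPED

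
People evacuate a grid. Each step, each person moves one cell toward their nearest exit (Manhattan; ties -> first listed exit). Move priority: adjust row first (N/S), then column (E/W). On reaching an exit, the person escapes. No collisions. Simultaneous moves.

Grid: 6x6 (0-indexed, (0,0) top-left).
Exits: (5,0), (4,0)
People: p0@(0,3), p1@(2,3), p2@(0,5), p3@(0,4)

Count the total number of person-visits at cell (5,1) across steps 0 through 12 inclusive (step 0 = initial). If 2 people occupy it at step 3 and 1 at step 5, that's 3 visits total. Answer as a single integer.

Step 0: p0@(0,3) p1@(2,3) p2@(0,5) p3@(0,4) -> at (5,1): 0 [-], cum=0
Step 1: p0@(1,3) p1@(3,3) p2@(1,5) p3@(1,4) -> at (5,1): 0 [-], cum=0
Step 2: p0@(2,3) p1@(4,3) p2@(2,5) p3@(2,4) -> at (5,1): 0 [-], cum=0
Step 3: p0@(3,3) p1@(4,2) p2@(3,5) p3@(3,4) -> at (5,1): 0 [-], cum=0
Step 4: p0@(4,3) p1@(4,1) p2@(4,5) p3@(4,4) -> at (5,1): 0 [-], cum=0
Step 5: p0@(4,2) p1@ESC p2@(4,4) p3@(4,3) -> at (5,1): 0 [-], cum=0
Step 6: p0@(4,1) p1@ESC p2@(4,3) p3@(4,2) -> at (5,1): 0 [-], cum=0
Step 7: p0@ESC p1@ESC p2@(4,2) p3@(4,1) -> at (5,1): 0 [-], cum=0
Step 8: p0@ESC p1@ESC p2@(4,1) p3@ESC -> at (5,1): 0 [-], cum=0
Step 9: p0@ESC p1@ESC p2@ESC p3@ESC -> at (5,1): 0 [-], cum=0
Total visits = 0

Answer: 0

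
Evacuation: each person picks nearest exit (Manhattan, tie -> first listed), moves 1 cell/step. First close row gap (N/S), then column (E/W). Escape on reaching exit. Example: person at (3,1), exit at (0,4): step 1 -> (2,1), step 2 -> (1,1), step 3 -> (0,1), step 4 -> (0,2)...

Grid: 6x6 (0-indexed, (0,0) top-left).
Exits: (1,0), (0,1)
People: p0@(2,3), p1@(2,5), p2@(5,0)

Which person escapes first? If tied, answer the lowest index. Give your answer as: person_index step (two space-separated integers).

Step 1: p0:(2,3)->(1,3) | p1:(2,5)->(1,5) | p2:(5,0)->(4,0)
Step 2: p0:(1,3)->(1,2) | p1:(1,5)->(1,4) | p2:(4,0)->(3,0)
Step 3: p0:(1,2)->(1,1) | p1:(1,4)->(1,3) | p2:(3,0)->(2,0)
Step 4: p0:(1,1)->(1,0)->EXIT | p1:(1,3)->(1,2) | p2:(2,0)->(1,0)->EXIT
Step 5: p0:escaped | p1:(1,2)->(1,1) | p2:escaped
Step 6: p0:escaped | p1:(1,1)->(1,0)->EXIT | p2:escaped
Exit steps: [4, 6, 4]
First to escape: p0 at step 4

Answer: 0 4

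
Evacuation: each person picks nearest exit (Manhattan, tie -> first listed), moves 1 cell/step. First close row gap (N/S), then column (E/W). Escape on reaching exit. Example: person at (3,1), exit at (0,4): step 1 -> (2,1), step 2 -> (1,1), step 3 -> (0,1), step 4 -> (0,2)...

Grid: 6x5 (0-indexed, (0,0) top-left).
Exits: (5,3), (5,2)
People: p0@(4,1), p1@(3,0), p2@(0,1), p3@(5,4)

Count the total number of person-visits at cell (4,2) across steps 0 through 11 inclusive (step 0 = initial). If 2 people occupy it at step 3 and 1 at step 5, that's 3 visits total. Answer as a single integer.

Step 0: p0@(4,1) p1@(3,0) p2@(0,1) p3@(5,4) -> at (4,2): 0 [-], cum=0
Step 1: p0@(5,1) p1@(4,0) p2@(1,1) p3@ESC -> at (4,2): 0 [-], cum=0
Step 2: p0@ESC p1@(5,0) p2@(2,1) p3@ESC -> at (4,2): 0 [-], cum=0
Step 3: p0@ESC p1@(5,1) p2@(3,1) p3@ESC -> at (4,2): 0 [-], cum=0
Step 4: p0@ESC p1@ESC p2@(4,1) p3@ESC -> at (4,2): 0 [-], cum=0
Step 5: p0@ESC p1@ESC p2@(5,1) p3@ESC -> at (4,2): 0 [-], cum=0
Step 6: p0@ESC p1@ESC p2@ESC p3@ESC -> at (4,2): 0 [-], cum=0
Total visits = 0

Answer: 0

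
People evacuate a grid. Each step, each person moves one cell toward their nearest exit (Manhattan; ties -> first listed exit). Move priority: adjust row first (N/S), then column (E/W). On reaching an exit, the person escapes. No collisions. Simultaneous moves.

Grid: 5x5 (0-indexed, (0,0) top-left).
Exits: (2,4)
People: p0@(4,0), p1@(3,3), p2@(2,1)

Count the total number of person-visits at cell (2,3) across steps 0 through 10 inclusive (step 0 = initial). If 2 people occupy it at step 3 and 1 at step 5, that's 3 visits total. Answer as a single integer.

Step 0: p0@(4,0) p1@(3,3) p2@(2,1) -> at (2,3): 0 [-], cum=0
Step 1: p0@(3,0) p1@(2,3) p2@(2,2) -> at (2,3): 1 [p1], cum=1
Step 2: p0@(2,0) p1@ESC p2@(2,3) -> at (2,3): 1 [p2], cum=2
Step 3: p0@(2,1) p1@ESC p2@ESC -> at (2,3): 0 [-], cum=2
Step 4: p0@(2,2) p1@ESC p2@ESC -> at (2,3): 0 [-], cum=2
Step 5: p0@(2,3) p1@ESC p2@ESC -> at (2,3): 1 [p0], cum=3
Step 6: p0@ESC p1@ESC p2@ESC -> at (2,3): 0 [-], cum=3
Total visits = 3

Answer: 3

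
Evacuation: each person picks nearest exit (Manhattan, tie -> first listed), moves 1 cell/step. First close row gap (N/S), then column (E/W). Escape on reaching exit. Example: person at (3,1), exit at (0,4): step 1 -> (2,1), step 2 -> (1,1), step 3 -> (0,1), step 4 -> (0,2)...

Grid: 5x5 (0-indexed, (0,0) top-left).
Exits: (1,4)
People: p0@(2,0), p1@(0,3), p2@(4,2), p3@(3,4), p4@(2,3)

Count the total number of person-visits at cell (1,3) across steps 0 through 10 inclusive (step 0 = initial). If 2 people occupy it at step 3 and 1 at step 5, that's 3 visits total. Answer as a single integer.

Step 0: p0@(2,0) p1@(0,3) p2@(4,2) p3@(3,4) p4@(2,3) -> at (1,3): 0 [-], cum=0
Step 1: p0@(1,0) p1@(1,3) p2@(3,2) p3@(2,4) p4@(1,3) -> at (1,3): 2 [p1,p4], cum=2
Step 2: p0@(1,1) p1@ESC p2@(2,2) p3@ESC p4@ESC -> at (1,3): 0 [-], cum=2
Step 3: p0@(1,2) p1@ESC p2@(1,2) p3@ESC p4@ESC -> at (1,3): 0 [-], cum=2
Step 4: p0@(1,3) p1@ESC p2@(1,3) p3@ESC p4@ESC -> at (1,3): 2 [p0,p2], cum=4
Step 5: p0@ESC p1@ESC p2@ESC p3@ESC p4@ESC -> at (1,3): 0 [-], cum=4
Total visits = 4

Answer: 4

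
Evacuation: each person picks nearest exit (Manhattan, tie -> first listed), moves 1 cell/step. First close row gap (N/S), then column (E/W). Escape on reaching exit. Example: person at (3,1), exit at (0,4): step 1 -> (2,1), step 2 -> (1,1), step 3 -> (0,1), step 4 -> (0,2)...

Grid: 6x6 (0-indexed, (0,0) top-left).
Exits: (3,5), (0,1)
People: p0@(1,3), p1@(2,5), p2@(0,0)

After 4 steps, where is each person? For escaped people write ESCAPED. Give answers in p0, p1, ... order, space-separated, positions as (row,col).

Step 1: p0:(1,3)->(0,3) | p1:(2,5)->(3,5)->EXIT | p2:(0,0)->(0,1)->EXIT
Step 2: p0:(0,3)->(0,2) | p1:escaped | p2:escaped
Step 3: p0:(0,2)->(0,1)->EXIT | p1:escaped | p2:escaped

ESCAPED ESCAPED ESCAPED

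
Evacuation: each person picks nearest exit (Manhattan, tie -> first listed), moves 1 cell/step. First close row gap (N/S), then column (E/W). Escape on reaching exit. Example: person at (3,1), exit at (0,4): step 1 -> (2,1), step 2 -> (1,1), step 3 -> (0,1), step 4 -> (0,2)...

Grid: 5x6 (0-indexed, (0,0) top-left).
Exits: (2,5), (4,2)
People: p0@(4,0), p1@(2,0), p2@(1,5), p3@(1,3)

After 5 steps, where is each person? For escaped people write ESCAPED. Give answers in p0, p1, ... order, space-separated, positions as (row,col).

Step 1: p0:(4,0)->(4,1) | p1:(2,0)->(3,0) | p2:(1,5)->(2,5)->EXIT | p3:(1,3)->(2,3)
Step 2: p0:(4,1)->(4,2)->EXIT | p1:(3,0)->(4,0) | p2:escaped | p3:(2,3)->(2,4)
Step 3: p0:escaped | p1:(4,0)->(4,1) | p2:escaped | p3:(2,4)->(2,5)->EXIT
Step 4: p0:escaped | p1:(4,1)->(4,2)->EXIT | p2:escaped | p3:escaped

ESCAPED ESCAPED ESCAPED ESCAPED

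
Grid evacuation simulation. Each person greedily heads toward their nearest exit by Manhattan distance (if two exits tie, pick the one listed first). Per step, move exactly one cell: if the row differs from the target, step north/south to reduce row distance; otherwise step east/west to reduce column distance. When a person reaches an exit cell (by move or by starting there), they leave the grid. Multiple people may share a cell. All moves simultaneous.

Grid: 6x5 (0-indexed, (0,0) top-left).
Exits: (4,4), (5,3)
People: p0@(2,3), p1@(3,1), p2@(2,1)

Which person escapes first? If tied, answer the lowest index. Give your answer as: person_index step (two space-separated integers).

Answer: 0 3

Derivation:
Step 1: p0:(2,3)->(3,3) | p1:(3,1)->(4,1) | p2:(2,1)->(3,1)
Step 2: p0:(3,3)->(4,3) | p1:(4,1)->(4,2) | p2:(3,1)->(4,1)
Step 3: p0:(4,3)->(4,4)->EXIT | p1:(4,2)->(4,3) | p2:(4,1)->(4,2)
Step 4: p0:escaped | p1:(4,3)->(4,4)->EXIT | p2:(4,2)->(4,3)
Step 5: p0:escaped | p1:escaped | p2:(4,3)->(4,4)->EXIT
Exit steps: [3, 4, 5]
First to escape: p0 at step 3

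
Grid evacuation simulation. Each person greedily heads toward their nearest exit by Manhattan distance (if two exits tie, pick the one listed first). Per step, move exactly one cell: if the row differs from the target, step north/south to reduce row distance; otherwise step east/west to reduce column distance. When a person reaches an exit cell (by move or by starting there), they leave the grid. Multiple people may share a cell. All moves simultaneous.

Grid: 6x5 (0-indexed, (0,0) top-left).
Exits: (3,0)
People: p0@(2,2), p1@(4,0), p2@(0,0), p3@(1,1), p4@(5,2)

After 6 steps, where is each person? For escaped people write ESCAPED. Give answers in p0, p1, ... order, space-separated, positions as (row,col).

Step 1: p0:(2,2)->(3,2) | p1:(4,0)->(3,0)->EXIT | p2:(0,0)->(1,0) | p3:(1,1)->(2,1) | p4:(5,2)->(4,2)
Step 2: p0:(3,2)->(3,1) | p1:escaped | p2:(1,0)->(2,0) | p3:(2,1)->(3,1) | p4:(4,2)->(3,2)
Step 3: p0:(3,1)->(3,0)->EXIT | p1:escaped | p2:(2,0)->(3,0)->EXIT | p3:(3,1)->(3,0)->EXIT | p4:(3,2)->(3,1)
Step 4: p0:escaped | p1:escaped | p2:escaped | p3:escaped | p4:(3,1)->(3,0)->EXIT

ESCAPED ESCAPED ESCAPED ESCAPED ESCAPED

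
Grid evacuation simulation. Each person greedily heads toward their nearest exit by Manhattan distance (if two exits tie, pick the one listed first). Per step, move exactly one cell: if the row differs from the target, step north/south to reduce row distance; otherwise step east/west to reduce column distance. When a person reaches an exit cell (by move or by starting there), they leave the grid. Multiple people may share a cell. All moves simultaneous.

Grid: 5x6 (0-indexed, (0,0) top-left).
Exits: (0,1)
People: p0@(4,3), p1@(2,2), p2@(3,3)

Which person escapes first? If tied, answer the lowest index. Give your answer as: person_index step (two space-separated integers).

Step 1: p0:(4,3)->(3,3) | p1:(2,2)->(1,2) | p2:(3,3)->(2,3)
Step 2: p0:(3,3)->(2,3) | p1:(1,2)->(0,2) | p2:(2,3)->(1,3)
Step 3: p0:(2,3)->(1,3) | p1:(0,2)->(0,1)->EXIT | p2:(1,3)->(0,3)
Step 4: p0:(1,3)->(0,3) | p1:escaped | p2:(0,3)->(0,2)
Step 5: p0:(0,3)->(0,2) | p1:escaped | p2:(0,2)->(0,1)->EXIT
Step 6: p0:(0,2)->(0,1)->EXIT | p1:escaped | p2:escaped
Exit steps: [6, 3, 5]
First to escape: p1 at step 3

Answer: 1 3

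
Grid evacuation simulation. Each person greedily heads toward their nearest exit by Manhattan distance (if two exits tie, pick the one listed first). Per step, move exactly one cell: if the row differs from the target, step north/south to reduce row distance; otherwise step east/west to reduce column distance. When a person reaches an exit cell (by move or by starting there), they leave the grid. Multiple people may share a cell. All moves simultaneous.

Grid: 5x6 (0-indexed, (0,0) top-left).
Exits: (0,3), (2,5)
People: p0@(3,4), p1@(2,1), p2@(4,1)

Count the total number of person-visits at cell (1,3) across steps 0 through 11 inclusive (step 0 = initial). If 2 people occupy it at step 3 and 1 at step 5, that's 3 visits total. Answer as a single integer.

Step 0: p0@(3,4) p1@(2,1) p2@(4,1) -> at (1,3): 0 [-], cum=0
Step 1: p0@(2,4) p1@(1,1) p2@(3,1) -> at (1,3): 0 [-], cum=0
Step 2: p0@ESC p1@(0,1) p2@(2,1) -> at (1,3): 0 [-], cum=0
Step 3: p0@ESC p1@(0,2) p2@(1,1) -> at (1,3): 0 [-], cum=0
Step 4: p0@ESC p1@ESC p2@(0,1) -> at (1,3): 0 [-], cum=0
Step 5: p0@ESC p1@ESC p2@(0,2) -> at (1,3): 0 [-], cum=0
Step 6: p0@ESC p1@ESC p2@ESC -> at (1,3): 0 [-], cum=0
Total visits = 0

Answer: 0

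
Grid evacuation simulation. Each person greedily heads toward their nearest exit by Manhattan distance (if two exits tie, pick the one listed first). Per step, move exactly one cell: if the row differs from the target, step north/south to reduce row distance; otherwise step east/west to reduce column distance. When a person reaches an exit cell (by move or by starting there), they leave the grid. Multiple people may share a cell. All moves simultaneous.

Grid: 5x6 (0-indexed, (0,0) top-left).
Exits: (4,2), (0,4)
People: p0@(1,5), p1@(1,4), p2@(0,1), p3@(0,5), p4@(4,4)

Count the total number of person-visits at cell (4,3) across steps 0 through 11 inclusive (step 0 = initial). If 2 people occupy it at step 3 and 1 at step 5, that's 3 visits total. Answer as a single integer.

Step 0: p0@(1,5) p1@(1,4) p2@(0,1) p3@(0,5) p4@(4,4) -> at (4,3): 0 [-], cum=0
Step 1: p0@(0,5) p1@ESC p2@(0,2) p3@ESC p4@(4,3) -> at (4,3): 1 [p4], cum=1
Step 2: p0@ESC p1@ESC p2@(0,3) p3@ESC p4@ESC -> at (4,3): 0 [-], cum=1
Step 3: p0@ESC p1@ESC p2@ESC p3@ESC p4@ESC -> at (4,3): 0 [-], cum=1
Total visits = 1

Answer: 1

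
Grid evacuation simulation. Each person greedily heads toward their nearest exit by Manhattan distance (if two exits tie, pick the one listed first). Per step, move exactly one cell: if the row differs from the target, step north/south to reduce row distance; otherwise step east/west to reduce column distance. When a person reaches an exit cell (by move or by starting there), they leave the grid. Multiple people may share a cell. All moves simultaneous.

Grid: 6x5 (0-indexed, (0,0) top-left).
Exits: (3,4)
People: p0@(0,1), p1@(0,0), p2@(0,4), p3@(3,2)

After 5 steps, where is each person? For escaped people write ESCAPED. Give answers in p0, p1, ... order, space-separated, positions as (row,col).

Step 1: p0:(0,1)->(1,1) | p1:(0,0)->(1,0) | p2:(0,4)->(1,4) | p3:(3,2)->(3,3)
Step 2: p0:(1,1)->(2,1) | p1:(1,0)->(2,0) | p2:(1,4)->(2,4) | p3:(3,3)->(3,4)->EXIT
Step 3: p0:(2,1)->(3,1) | p1:(2,0)->(3,0) | p2:(2,4)->(3,4)->EXIT | p3:escaped
Step 4: p0:(3,1)->(3,2) | p1:(3,0)->(3,1) | p2:escaped | p3:escaped
Step 5: p0:(3,2)->(3,3) | p1:(3,1)->(3,2) | p2:escaped | p3:escaped

(3,3) (3,2) ESCAPED ESCAPED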